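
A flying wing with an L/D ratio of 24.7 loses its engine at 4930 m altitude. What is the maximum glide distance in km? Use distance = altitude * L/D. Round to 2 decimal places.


Step 1: Glide distance = altitude * L/D = 4930 * 24.7 = 121771.0 m
Step 2: Convert to km: 121771.0 / 1000 = 121.77 km

121.77


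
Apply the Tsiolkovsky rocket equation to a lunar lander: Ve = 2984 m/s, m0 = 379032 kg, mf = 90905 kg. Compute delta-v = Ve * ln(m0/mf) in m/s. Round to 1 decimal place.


Step 1: Mass ratio m0/mf = 379032 / 90905 = 4.16954
Step 2: ln(4.16954) = 1.427806
Step 3: delta-v = 2984 * 1.427806 = 4260.6 m/s

4260.6


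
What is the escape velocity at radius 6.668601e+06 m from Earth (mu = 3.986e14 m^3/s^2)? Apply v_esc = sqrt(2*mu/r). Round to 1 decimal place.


Step 1: 2*mu/r = 2 * 3.986e14 / 6.668601e+06 = 119545313.9272
Step 2: v_esc = sqrt(119545313.9272) = 10933.7 m/s

10933.7


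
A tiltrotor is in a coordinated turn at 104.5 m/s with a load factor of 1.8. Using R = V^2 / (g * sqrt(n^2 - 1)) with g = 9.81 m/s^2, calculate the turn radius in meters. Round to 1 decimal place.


Step 1: V^2 = 104.5^2 = 10920.25
Step 2: n^2 - 1 = 1.8^2 - 1 = 2.24
Step 3: sqrt(2.24) = 1.496663
Step 4: R = 10920.25 / (9.81 * 1.496663) = 743.8 m

743.8


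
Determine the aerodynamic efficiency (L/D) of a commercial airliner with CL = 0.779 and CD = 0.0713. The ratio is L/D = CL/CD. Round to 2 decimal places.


Step 1: L/D = CL / CD = 0.779 / 0.0713
Step 2: L/D = 10.93

10.93


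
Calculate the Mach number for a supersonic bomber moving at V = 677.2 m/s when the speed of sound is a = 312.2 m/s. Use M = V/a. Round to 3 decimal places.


Step 1: M = V / a = 677.2 / 312.2
Step 2: M = 2.169

2.169


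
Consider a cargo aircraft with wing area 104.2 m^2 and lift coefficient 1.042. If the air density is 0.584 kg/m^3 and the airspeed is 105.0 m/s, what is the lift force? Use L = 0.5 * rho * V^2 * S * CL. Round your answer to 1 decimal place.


Step 1: Calculate dynamic pressure q = 0.5 * 0.584 * 105.0^2 = 0.5 * 0.584 * 11025.0 = 3219.3 Pa
Step 2: Multiply by wing area and lift coefficient: L = 3219.3 * 104.2 * 1.042
Step 3: L = 335451.06 * 1.042 = 349540.0 N

349540.0


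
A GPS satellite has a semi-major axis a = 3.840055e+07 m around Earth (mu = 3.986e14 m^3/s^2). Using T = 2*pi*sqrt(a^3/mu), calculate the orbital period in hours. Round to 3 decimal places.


Step 1: a^3 / mu = 5.662554e+22 / 3.986e14 = 1.420611e+08
Step 2: sqrt(1.420611e+08) = 11918.9369 s
Step 3: T = 2*pi * 11918.9369 = 74888.89 s
Step 4: T in hours = 74888.89 / 3600 = 20.802 hours

20.802


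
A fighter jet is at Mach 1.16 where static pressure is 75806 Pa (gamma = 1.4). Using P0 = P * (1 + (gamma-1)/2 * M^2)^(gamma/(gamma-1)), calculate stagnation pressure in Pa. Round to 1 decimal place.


Step 1: (gamma-1)/2 * M^2 = 0.2 * 1.3456 = 0.26912
Step 2: 1 + 0.26912 = 1.26912
Step 3: Exponent gamma/(gamma-1) = 3.5
Step 4: P0 = 75806 * 1.26912^3.5 = 174567.3 Pa

174567.3


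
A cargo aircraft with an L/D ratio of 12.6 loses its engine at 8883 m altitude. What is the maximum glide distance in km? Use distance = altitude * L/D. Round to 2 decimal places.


Step 1: Glide distance = altitude * L/D = 8883 * 12.6 = 111925.8 m
Step 2: Convert to km: 111925.8 / 1000 = 111.93 km

111.93


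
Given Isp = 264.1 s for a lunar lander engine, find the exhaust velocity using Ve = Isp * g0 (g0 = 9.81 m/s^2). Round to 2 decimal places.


Step 1: Ve = Isp * g0 = 264.1 * 9.81
Step 2: Ve = 2590.82 m/s

2590.82


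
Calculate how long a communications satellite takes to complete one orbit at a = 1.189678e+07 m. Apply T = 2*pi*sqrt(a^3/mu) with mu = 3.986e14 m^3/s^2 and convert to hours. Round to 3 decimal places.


Step 1: a^3 / mu = 1.683791e+21 / 3.986e14 = 4.224263e+06
Step 2: sqrt(4.224263e+06) = 2055.3013 s
Step 3: T = 2*pi * 2055.3013 = 12913.84 s
Step 4: T in hours = 12913.84 / 3600 = 3.587 hours

3.587


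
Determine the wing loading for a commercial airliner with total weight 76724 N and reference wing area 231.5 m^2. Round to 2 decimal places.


Step 1: Wing loading = W / S = 76724 / 231.5
Step 2: Wing loading = 331.42 N/m^2

331.42


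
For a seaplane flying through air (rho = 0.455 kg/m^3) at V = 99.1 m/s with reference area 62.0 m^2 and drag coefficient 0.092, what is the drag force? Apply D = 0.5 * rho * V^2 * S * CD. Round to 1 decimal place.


Step 1: Dynamic pressure q = 0.5 * 0.455 * 99.1^2 = 2234.2343 Pa
Step 2: Drag D = q * S * CD = 2234.2343 * 62.0 * 0.092
Step 3: D = 12744.1 N

12744.1


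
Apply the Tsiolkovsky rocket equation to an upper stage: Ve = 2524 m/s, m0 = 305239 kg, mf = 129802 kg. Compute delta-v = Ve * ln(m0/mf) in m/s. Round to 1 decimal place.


Step 1: Mass ratio m0/mf = 305239 / 129802 = 2.351574
Step 2: ln(2.351574) = 0.855085
Step 3: delta-v = 2524 * 0.855085 = 2158.2 m/s

2158.2


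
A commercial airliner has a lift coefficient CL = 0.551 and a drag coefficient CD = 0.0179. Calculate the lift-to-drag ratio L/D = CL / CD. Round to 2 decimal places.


Step 1: L/D = CL / CD = 0.551 / 0.0179
Step 2: L/D = 30.78

30.78


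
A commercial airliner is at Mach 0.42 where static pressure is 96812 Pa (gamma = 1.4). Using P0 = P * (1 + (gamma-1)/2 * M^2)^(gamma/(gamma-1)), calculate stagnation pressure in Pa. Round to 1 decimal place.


Step 1: (gamma-1)/2 * M^2 = 0.2 * 0.1764 = 0.03528
Step 2: 1 + 0.03528 = 1.03528
Step 3: Exponent gamma/(gamma-1) = 3.5
Step 4: P0 = 96812 * 1.03528^3.5 = 109302.9 Pa

109302.9


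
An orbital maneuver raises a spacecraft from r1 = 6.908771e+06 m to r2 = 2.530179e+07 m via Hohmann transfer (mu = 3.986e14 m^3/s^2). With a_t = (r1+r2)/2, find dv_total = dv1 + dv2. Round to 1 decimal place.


Step 1: Transfer semi-major axis a_t = (6.908771e+06 + 2.530179e+07) / 2 = 1.610528e+07 m
Step 2: v1 (circular at r1) = sqrt(mu/r1) = 7595.71 m/s
Step 3: v_t1 = sqrt(mu*(2/r1 - 1/a_t)) = 9520.5 m/s
Step 4: dv1 = |9520.5 - 7595.71| = 1924.79 m/s
Step 5: v2 (circular at r2) = 3969.11 m/s, v_t2 = 2599.62 m/s
Step 6: dv2 = |3969.11 - 2599.62| = 1369.49 m/s
Step 7: Total delta-v = 1924.79 + 1369.49 = 3294.3 m/s

3294.3


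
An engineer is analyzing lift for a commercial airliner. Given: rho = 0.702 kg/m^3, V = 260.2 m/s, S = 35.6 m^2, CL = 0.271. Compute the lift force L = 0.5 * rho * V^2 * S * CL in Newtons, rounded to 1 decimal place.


Step 1: Calculate dynamic pressure q = 0.5 * 0.702 * 260.2^2 = 0.5 * 0.702 * 67704.04 = 23764.118 Pa
Step 2: Multiply by wing area and lift coefficient: L = 23764.118 * 35.6 * 0.271
Step 3: L = 846002.6022 * 0.271 = 229266.7 N

229266.7


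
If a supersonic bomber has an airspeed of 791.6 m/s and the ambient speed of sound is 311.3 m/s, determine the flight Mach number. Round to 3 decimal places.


Step 1: M = V / a = 791.6 / 311.3
Step 2: M = 2.543

2.543


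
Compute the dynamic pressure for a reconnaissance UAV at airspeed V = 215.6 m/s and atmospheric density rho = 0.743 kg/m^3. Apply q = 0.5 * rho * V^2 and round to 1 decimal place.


Step 1: V^2 = 215.6^2 = 46483.36
Step 2: q = 0.5 * 0.743 * 46483.36
Step 3: q = 17268.6 Pa

17268.6


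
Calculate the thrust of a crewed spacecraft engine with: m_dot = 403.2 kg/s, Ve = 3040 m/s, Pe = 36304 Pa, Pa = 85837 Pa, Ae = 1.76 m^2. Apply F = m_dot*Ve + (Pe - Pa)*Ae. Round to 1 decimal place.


Step 1: Momentum thrust = m_dot * Ve = 403.2 * 3040 = 1225728.0 N
Step 2: Pressure thrust = (Pe - Pa) * Ae = (36304 - 85837) * 1.76 = -87178.08 N
Step 3: Total thrust F = 1225728.0 + -87178.08 = 1138549.9 N

1138549.9


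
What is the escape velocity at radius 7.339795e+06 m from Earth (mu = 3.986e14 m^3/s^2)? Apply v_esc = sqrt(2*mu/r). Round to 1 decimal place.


Step 1: 2*mu/r = 2 * 3.986e14 / 7.339795e+06 = 108613387.7036
Step 2: v_esc = sqrt(108613387.7036) = 10421.8 m/s

10421.8


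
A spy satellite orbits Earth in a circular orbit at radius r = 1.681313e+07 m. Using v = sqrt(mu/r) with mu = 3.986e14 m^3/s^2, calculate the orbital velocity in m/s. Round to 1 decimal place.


Step 1: mu / r = 3.986e14 / 1.681313e+07 = 23707661.8096
Step 2: v = sqrt(23707661.8096) = 4869.1 m/s

4869.1


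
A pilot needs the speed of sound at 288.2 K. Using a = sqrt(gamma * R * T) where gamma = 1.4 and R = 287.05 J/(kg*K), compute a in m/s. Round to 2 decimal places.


Step 1: gamma * R * T = 1.4 * 287.05 * 288.2 = 115818.934
Step 2: a = sqrt(115818.934) = 340.32 m/s

340.32


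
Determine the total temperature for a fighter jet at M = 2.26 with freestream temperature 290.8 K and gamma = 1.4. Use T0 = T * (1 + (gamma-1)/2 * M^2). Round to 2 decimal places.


Step 1: (gamma-1)/2 = 0.2
Step 2: M^2 = 5.1076
Step 3: 1 + 0.2 * 5.1076 = 2.02152
Step 4: T0 = 290.8 * 2.02152 = 587.86 K

587.86


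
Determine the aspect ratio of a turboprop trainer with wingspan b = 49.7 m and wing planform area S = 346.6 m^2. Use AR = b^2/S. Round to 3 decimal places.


Step 1: b^2 = 49.7^2 = 2470.09
Step 2: AR = 2470.09 / 346.6 = 7.127

7.127


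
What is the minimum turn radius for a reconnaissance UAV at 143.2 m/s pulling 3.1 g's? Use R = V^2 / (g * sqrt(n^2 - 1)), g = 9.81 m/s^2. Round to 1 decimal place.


Step 1: V^2 = 143.2^2 = 20506.24
Step 2: n^2 - 1 = 3.1^2 - 1 = 8.61
Step 3: sqrt(8.61) = 2.93428
Step 4: R = 20506.24 / (9.81 * 2.93428) = 712.4 m

712.4


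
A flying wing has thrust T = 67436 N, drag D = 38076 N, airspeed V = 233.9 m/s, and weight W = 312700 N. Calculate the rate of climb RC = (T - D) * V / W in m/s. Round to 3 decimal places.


Step 1: Excess thrust = T - D = 67436 - 38076 = 29360 N
Step 2: Excess power = 29360 * 233.9 = 6867304.0 W
Step 3: RC = 6867304.0 / 312700 = 21.961 m/s

21.961


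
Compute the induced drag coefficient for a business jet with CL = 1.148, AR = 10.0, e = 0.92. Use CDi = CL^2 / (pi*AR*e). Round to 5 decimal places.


Step 1: CL^2 = 1.148^2 = 1.317904
Step 2: pi * AR * e = 3.14159 * 10.0 * 0.92 = 28.902652
Step 3: CDi = 1.317904 / 28.902652 = 0.04560

0.04560


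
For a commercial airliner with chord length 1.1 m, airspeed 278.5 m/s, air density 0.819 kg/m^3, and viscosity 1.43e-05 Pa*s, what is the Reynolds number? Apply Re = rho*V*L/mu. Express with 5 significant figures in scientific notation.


Step 1: Numerator = rho * V * L = 0.819 * 278.5 * 1.1 = 250.90065
Step 2: Re = 250.90065 / 1.43e-05
Step 3: Re = 1.7546e+07

1.7546e+07


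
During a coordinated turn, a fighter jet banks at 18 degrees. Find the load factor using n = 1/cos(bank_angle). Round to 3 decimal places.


Step 1: Convert 18 degrees to radians = 0.314159
Step 2: cos(18 deg) = 0.951057
Step 3: n = 1 / 0.951057 = 1.051

1.051


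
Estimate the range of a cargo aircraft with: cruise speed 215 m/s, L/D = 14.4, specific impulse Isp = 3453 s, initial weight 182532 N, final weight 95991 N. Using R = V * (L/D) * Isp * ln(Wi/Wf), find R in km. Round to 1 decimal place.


Step 1: Coefficient = V * (L/D) * Isp = 215 * 14.4 * 3453 = 10690488.0 m
Step 2: Wi/Wf = 182532 / 95991 = 1.901553
Step 3: ln(1.901553) = 0.642671
Step 4: R = 10690488.0 * 0.642671 = 6870467.3 m = 6870.5 km

6870.5


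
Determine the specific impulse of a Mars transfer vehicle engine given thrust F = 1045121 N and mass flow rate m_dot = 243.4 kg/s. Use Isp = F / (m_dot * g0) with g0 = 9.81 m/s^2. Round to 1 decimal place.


Step 1: m_dot * g0 = 243.4 * 9.81 = 2387.75
Step 2: Isp = 1045121 / 2387.75 = 437.7 s

437.7


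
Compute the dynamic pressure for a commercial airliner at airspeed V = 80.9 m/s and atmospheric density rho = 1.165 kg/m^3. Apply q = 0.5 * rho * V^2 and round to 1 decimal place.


Step 1: V^2 = 80.9^2 = 6544.81
Step 2: q = 0.5 * 1.165 * 6544.81
Step 3: q = 3812.4 Pa

3812.4


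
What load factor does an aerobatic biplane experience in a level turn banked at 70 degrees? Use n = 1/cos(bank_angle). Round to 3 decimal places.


Step 1: Convert 70 degrees to radians = 1.22173
Step 2: cos(70 deg) = 0.34202
Step 3: n = 1 / 0.34202 = 2.924

2.924


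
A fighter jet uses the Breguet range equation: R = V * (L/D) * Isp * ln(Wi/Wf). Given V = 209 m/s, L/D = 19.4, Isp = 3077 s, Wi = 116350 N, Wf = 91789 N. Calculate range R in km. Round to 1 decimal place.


Step 1: Coefficient = V * (L/D) * Isp = 209 * 19.4 * 3077 = 12476004.2 m
Step 2: Wi/Wf = 116350 / 91789 = 1.267581
Step 3: ln(1.267581) = 0.23711
Step 4: R = 12476004.2 * 0.23711 = 2958190.7 m = 2958.2 km

2958.2


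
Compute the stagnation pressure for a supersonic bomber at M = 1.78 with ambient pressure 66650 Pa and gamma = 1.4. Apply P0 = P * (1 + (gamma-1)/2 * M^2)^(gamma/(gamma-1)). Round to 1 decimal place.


Step 1: (gamma-1)/2 * M^2 = 0.2 * 3.1684 = 0.63368
Step 2: 1 + 0.63368 = 1.63368
Step 3: Exponent gamma/(gamma-1) = 3.5
Step 4: P0 = 66650 * 1.63368^3.5 = 371436.5 Pa

371436.5


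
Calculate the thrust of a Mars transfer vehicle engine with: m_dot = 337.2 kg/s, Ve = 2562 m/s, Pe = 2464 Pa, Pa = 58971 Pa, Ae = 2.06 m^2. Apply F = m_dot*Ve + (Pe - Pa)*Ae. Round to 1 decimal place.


Step 1: Momentum thrust = m_dot * Ve = 337.2 * 2562 = 863906.4 N
Step 2: Pressure thrust = (Pe - Pa) * Ae = (2464 - 58971) * 2.06 = -116404.42 N
Step 3: Total thrust F = 863906.4 + -116404.42 = 747502.0 N

747502.0


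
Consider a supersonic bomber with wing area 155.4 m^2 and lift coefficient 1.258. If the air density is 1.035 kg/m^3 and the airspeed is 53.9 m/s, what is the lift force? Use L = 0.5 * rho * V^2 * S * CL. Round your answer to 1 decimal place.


Step 1: Calculate dynamic pressure q = 0.5 * 1.035 * 53.9^2 = 0.5 * 1.035 * 2905.21 = 1503.4462 Pa
Step 2: Multiply by wing area and lift coefficient: L = 1503.4462 * 155.4 * 1.258
Step 3: L = 233635.5356 * 1.258 = 293913.5 N

293913.5


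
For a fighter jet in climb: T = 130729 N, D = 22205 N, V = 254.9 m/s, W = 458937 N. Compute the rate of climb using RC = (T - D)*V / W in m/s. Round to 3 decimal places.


Step 1: Excess thrust = T - D = 130729 - 22205 = 108524 N
Step 2: Excess power = 108524 * 254.9 = 27662767.6 W
Step 3: RC = 27662767.6 / 458937 = 60.276 m/s

60.276


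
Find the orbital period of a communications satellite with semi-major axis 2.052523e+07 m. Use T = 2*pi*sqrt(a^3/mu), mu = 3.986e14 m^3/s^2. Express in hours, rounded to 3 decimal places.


Step 1: a^3 / mu = 8.646973e+21 / 3.986e14 = 2.169336e+07
Step 2: sqrt(2.169336e+07) = 4657.613 s
Step 3: T = 2*pi * 4657.613 = 29264.65 s
Step 4: T in hours = 29264.65 / 3600 = 8.129 hours

8.129


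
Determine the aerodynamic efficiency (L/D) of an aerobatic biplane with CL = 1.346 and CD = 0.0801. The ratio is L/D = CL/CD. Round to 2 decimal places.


Step 1: L/D = CL / CD = 1.346 / 0.0801
Step 2: L/D = 16.80

16.80


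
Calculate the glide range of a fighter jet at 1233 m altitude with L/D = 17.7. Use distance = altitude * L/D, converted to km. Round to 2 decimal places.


Step 1: Glide distance = altitude * L/D = 1233 * 17.7 = 21824.1 m
Step 2: Convert to km: 21824.1 / 1000 = 21.82 km

21.82


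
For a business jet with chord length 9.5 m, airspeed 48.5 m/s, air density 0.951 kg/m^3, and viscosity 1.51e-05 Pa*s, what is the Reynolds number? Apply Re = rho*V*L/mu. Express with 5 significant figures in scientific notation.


Step 1: Numerator = rho * V * L = 0.951 * 48.5 * 9.5 = 438.17325
Step 2: Re = 438.17325 / 1.51e-05
Step 3: Re = 2.9018e+07

2.9018e+07


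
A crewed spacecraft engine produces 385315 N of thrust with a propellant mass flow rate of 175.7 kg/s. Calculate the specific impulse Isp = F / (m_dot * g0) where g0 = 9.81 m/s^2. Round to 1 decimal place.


Step 1: m_dot * g0 = 175.7 * 9.81 = 1723.62
Step 2: Isp = 385315 / 1723.62 = 223.6 s

223.6


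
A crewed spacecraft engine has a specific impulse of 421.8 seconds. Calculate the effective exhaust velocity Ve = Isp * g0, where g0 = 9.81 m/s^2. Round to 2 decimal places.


Step 1: Ve = Isp * g0 = 421.8 * 9.81
Step 2: Ve = 4137.86 m/s

4137.86


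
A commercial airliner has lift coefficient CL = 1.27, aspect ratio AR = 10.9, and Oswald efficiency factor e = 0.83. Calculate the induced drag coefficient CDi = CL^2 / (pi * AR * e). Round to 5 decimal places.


Step 1: CL^2 = 1.27^2 = 1.6129
Step 2: pi * AR * e = 3.14159 * 10.9 * 0.83 = 28.421989
Step 3: CDi = 1.6129 / 28.421989 = 0.05675

0.05675


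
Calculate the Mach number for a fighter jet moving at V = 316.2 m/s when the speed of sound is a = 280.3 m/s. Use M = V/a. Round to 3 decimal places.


Step 1: M = V / a = 316.2 / 280.3
Step 2: M = 1.128

1.128


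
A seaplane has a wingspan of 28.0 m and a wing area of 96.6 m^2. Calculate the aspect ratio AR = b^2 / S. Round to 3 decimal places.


Step 1: b^2 = 28.0^2 = 784.0
Step 2: AR = 784.0 / 96.6 = 8.116

8.116


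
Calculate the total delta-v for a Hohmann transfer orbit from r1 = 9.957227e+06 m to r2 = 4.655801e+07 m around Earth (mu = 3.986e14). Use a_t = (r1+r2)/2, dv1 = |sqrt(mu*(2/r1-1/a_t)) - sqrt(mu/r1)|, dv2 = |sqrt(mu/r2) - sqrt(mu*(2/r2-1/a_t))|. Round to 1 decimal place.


Step 1: Transfer semi-major axis a_t = (9.957227e+06 + 4.655801e+07) / 2 = 2.825762e+07 m
Step 2: v1 (circular at r1) = sqrt(mu/r1) = 6327.02 m/s
Step 3: v_t1 = sqrt(mu*(2/r1 - 1/a_t)) = 8121.36 m/s
Step 4: dv1 = |8121.36 - 6327.02| = 1794.34 m/s
Step 5: v2 (circular at r2) = 2925.98 m/s, v_t2 = 1736.89 m/s
Step 6: dv2 = |2925.98 - 1736.89| = 1189.09 m/s
Step 7: Total delta-v = 1794.34 + 1189.09 = 2983.4 m/s

2983.4


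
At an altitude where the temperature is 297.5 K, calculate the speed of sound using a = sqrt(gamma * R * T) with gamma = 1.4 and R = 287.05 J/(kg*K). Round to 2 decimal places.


Step 1: gamma * R * T = 1.4 * 287.05 * 297.5 = 119556.325
Step 2: a = sqrt(119556.325) = 345.77 m/s

345.77


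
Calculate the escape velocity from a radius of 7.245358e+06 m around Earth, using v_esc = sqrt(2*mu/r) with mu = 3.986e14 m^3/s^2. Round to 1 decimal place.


Step 1: 2*mu/r = 2 * 3.986e14 / 7.245358e+06 = 110029069.6471
Step 2: v_esc = sqrt(110029069.6471) = 10489.5 m/s

10489.5


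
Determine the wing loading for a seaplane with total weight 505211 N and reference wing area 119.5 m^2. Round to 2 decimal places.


Step 1: Wing loading = W / S = 505211 / 119.5
Step 2: Wing loading = 4227.71 N/m^2

4227.71


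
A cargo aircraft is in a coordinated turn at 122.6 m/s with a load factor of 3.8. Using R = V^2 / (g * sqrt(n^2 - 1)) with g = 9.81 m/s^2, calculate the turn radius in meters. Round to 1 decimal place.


Step 1: V^2 = 122.6^2 = 15030.76
Step 2: n^2 - 1 = 3.8^2 - 1 = 13.44
Step 3: sqrt(13.44) = 3.666061
Step 4: R = 15030.76 / (9.81 * 3.666061) = 417.9 m

417.9


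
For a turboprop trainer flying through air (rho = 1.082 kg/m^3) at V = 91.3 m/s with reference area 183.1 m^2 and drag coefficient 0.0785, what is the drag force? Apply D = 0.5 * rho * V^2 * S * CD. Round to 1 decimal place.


Step 1: Dynamic pressure q = 0.5 * 1.082 * 91.3^2 = 4509.6083 Pa
Step 2: Drag D = q * S * CD = 4509.6083 * 183.1 * 0.0785
Step 3: D = 64818.2 N

64818.2


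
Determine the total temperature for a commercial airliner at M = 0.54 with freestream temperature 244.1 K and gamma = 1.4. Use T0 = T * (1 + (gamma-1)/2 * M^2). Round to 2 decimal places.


Step 1: (gamma-1)/2 = 0.2
Step 2: M^2 = 0.2916
Step 3: 1 + 0.2 * 0.2916 = 1.05832
Step 4: T0 = 244.1 * 1.05832 = 258.34 K

258.34


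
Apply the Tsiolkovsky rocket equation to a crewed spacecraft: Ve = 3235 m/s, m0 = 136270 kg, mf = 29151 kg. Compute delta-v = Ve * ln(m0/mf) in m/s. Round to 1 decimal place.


Step 1: Mass ratio m0/mf = 136270 / 29151 = 4.674625
Step 2: ln(4.674625) = 1.542149
Step 3: delta-v = 3235 * 1.542149 = 4988.9 m/s

4988.9


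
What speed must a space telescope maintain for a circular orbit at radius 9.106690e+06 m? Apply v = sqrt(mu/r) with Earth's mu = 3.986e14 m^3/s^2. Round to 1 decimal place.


Step 1: mu / r = 3.986e14 / 9.106690e+06 = 43770019.6229
Step 2: v = sqrt(43770019.6229) = 6615.9 m/s

6615.9


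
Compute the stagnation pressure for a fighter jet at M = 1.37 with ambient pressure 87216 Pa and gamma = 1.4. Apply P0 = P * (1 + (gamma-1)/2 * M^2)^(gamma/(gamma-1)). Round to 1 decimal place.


Step 1: (gamma-1)/2 * M^2 = 0.2 * 1.8769 = 0.37538
Step 2: 1 + 0.37538 = 1.37538
Step 3: Exponent gamma/(gamma-1) = 3.5
Step 4: P0 = 87216 * 1.37538^3.5 = 266118.8 Pa

266118.8


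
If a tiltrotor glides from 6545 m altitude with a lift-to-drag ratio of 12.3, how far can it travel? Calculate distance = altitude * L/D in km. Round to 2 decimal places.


Step 1: Glide distance = altitude * L/D = 6545 * 12.3 = 80503.5 m
Step 2: Convert to km: 80503.5 / 1000 = 80.50 km

80.50


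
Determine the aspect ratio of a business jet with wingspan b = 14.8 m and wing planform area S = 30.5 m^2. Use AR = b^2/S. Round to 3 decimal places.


Step 1: b^2 = 14.8^2 = 219.04
Step 2: AR = 219.04 / 30.5 = 7.182

7.182


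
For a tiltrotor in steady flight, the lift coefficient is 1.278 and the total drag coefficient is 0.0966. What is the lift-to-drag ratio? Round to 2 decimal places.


Step 1: L/D = CL / CD = 1.278 / 0.0966
Step 2: L/D = 13.23

13.23


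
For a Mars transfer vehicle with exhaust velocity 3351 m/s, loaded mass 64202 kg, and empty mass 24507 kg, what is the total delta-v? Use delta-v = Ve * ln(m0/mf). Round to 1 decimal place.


Step 1: Mass ratio m0/mf = 64202 / 24507 = 2.619741
Step 2: ln(2.619741) = 0.963076
Step 3: delta-v = 3351 * 0.963076 = 3227.3 m/s

3227.3


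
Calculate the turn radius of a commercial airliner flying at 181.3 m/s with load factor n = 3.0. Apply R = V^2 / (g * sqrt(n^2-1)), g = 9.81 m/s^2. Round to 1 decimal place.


Step 1: V^2 = 181.3^2 = 32869.69
Step 2: n^2 - 1 = 3.0^2 - 1 = 8.0
Step 3: sqrt(8.0) = 2.828427
Step 4: R = 32869.69 / (9.81 * 2.828427) = 1184.6 m

1184.6


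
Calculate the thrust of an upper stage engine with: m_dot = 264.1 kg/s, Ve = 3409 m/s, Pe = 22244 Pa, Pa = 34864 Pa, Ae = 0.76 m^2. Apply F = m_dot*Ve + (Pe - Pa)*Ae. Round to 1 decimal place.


Step 1: Momentum thrust = m_dot * Ve = 264.1 * 3409 = 900316.9 N
Step 2: Pressure thrust = (Pe - Pa) * Ae = (22244 - 34864) * 0.76 = -9591.20 N
Step 3: Total thrust F = 900316.9 + -9591.20 = 890725.7 N

890725.7


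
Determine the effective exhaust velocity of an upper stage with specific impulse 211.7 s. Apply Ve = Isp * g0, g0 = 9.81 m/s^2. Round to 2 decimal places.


Step 1: Ve = Isp * g0 = 211.7 * 9.81
Step 2: Ve = 2076.78 m/s

2076.78


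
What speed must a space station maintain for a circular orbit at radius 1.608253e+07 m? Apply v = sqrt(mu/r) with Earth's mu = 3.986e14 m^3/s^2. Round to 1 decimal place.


Step 1: mu / r = 3.986e14 / 1.608253e+07 = 24784657.6378
Step 2: v = sqrt(24784657.6378) = 4978.4 m/s

4978.4


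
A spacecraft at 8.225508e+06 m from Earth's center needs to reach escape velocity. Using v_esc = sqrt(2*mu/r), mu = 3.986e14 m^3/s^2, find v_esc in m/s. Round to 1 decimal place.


Step 1: 2*mu/r = 2 * 3.986e14 / 8.225508e+06 = 96918026.218
Step 2: v_esc = sqrt(96918026.218) = 9844.7 m/s

9844.7


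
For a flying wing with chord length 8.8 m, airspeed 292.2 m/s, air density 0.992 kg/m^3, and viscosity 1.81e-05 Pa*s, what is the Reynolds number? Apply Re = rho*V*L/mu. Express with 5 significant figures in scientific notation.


Step 1: Numerator = rho * V * L = 0.992 * 292.2 * 8.8 = 2550.78912
Step 2: Re = 2550.78912 / 1.81e-05
Step 3: Re = 1.4093e+08

1.4093e+08


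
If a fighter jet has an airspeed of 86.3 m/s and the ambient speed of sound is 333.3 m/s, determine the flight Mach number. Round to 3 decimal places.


Step 1: M = V / a = 86.3 / 333.3
Step 2: M = 0.259

0.259


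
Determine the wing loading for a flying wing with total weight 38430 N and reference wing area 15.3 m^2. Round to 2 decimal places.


Step 1: Wing loading = W / S = 38430 / 15.3
Step 2: Wing loading = 2511.76 N/m^2

2511.76


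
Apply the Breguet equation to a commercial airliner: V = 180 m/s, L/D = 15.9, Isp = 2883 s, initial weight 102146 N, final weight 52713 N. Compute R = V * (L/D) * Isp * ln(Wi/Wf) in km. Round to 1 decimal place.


Step 1: Coefficient = V * (L/D) * Isp = 180 * 15.9 * 2883 = 8251146.0 m
Step 2: Wi/Wf = 102146 / 52713 = 1.937776
Step 3: ln(1.937776) = 0.661541
Step 4: R = 8251146.0 * 0.661541 = 5458471.9 m = 5458.5 km

5458.5


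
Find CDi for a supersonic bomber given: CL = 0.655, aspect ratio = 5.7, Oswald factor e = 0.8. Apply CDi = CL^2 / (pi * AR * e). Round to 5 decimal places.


Step 1: CL^2 = 0.655^2 = 0.429025
Step 2: pi * AR * e = 3.14159 * 5.7 * 0.8 = 14.325663
Step 3: CDi = 0.429025 / 14.325663 = 0.02995

0.02995


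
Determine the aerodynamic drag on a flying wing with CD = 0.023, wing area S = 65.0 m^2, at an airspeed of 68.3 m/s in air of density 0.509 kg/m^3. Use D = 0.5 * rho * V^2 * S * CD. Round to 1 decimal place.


Step 1: Dynamic pressure q = 0.5 * 0.509 * 68.3^2 = 1187.2145 Pa
Step 2: Drag D = q * S * CD = 1187.2145 * 65.0 * 0.023
Step 3: D = 1774.9 N

1774.9


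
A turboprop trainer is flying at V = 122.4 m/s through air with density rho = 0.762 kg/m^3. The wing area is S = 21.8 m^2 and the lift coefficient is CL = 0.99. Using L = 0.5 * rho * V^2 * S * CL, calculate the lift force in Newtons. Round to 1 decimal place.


Step 1: Calculate dynamic pressure q = 0.5 * 0.762 * 122.4^2 = 0.5 * 0.762 * 14981.76 = 5708.0506 Pa
Step 2: Multiply by wing area and lift coefficient: L = 5708.0506 * 21.8 * 0.99
Step 3: L = 124435.5022 * 0.99 = 123191.1 N

123191.1


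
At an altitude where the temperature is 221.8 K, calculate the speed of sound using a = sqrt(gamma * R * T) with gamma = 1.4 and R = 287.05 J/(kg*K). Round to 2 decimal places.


Step 1: gamma * R * T = 1.4 * 287.05 * 221.8 = 89134.766
Step 2: a = sqrt(89134.766) = 298.55 m/s

298.55


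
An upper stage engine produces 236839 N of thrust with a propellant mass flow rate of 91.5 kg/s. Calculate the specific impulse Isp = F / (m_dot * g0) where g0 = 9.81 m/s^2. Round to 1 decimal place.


Step 1: m_dot * g0 = 91.5 * 9.81 = 897.62
Step 2: Isp = 236839 / 897.62 = 263.9 s

263.9


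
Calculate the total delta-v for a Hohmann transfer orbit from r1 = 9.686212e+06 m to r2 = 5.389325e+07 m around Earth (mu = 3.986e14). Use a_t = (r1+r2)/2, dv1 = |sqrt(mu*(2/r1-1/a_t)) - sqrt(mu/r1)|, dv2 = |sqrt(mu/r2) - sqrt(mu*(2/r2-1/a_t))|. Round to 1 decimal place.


Step 1: Transfer semi-major axis a_t = (9.686212e+06 + 5.389325e+07) / 2 = 3.178973e+07 m
Step 2: v1 (circular at r1) = sqrt(mu/r1) = 6414.93 m/s
Step 3: v_t1 = sqrt(mu*(2/r1 - 1/a_t)) = 8352.48 m/s
Step 4: dv1 = |8352.48 - 6414.93| = 1937.55 m/s
Step 5: v2 (circular at r2) = 2719.58 m/s, v_t2 = 1501.19 m/s
Step 6: dv2 = |2719.58 - 1501.19| = 1218.39 m/s
Step 7: Total delta-v = 1937.55 + 1218.39 = 3155.9 m/s

3155.9


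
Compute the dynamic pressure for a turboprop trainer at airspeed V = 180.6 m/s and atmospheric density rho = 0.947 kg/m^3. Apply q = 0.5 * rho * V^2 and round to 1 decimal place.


Step 1: V^2 = 180.6^2 = 32616.36
Step 2: q = 0.5 * 0.947 * 32616.36
Step 3: q = 15443.8 Pa

15443.8


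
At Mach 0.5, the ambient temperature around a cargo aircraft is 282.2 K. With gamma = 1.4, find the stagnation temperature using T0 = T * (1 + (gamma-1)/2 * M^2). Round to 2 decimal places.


Step 1: (gamma-1)/2 = 0.2
Step 2: M^2 = 0.25
Step 3: 1 + 0.2 * 0.25 = 1.05
Step 4: T0 = 282.2 * 1.05 = 296.31 K

296.31


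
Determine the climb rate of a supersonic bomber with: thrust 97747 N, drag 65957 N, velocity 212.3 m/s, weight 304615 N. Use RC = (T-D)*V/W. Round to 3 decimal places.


Step 1: Excess thrust = T - D = 97747 - 65957 = 31790 N
Step 2: Excess power = 31790 * 212.3 = 6749017.0 W
Step 3: RC = 6749017.0 / 304615 = 22.156 m/s

22.156


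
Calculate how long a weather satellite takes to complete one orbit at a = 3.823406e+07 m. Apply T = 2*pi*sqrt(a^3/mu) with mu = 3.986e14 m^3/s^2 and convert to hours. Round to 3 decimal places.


Step 1: a^3 / mu = 5.589221e+22 / 3.986e14 = 1.402213e+08
Step 2: sqrt(1.402213e+08) = 11841.5071 s
Step 3: T = 2*pi * 11841.5071 = 74402.38 s
Step 4: T in hours = 74402.38 / 3600 = 20.667 hours

20.667


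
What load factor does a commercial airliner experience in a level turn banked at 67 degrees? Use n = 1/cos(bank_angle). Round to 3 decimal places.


Step 1: Convert 67 degrees to radians = 1.169371
Step 2: cos(67 deg) = 0.390731
Step 3: n = 1 / 0.390731 = 2.559

2.559


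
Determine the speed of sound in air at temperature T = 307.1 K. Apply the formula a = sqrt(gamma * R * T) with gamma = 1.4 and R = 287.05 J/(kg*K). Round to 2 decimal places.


Step 1: gamma * R * T = 1.4 * 287.05 * 307.1 = 123414.277
Step 2: a = sqrt(123414.277) = 351.30 m/s

351.30


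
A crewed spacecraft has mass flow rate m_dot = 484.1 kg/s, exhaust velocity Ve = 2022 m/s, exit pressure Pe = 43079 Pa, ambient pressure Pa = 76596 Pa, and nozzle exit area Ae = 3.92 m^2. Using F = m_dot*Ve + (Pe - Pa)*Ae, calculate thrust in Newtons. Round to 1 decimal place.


Step 1: Momentum thrust = m_dot * Ve = 484.1 * 2022 = 978850.2 N
Step 2: Pressure thrust = (Pe - Pa) * Ae = (43079 - 76596) * 3.92 = -131386.64 N
Step 3: Total thrust F = 978850.2 + -131386.64 = 847463.6 N

847463.6


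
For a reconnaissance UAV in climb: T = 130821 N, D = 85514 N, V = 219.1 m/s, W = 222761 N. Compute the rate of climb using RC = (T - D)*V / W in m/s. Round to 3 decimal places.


Step 1: Excess thrust = T - D = 130821 - 85514 = 45307 N
Step 2: Excess power = 45307 * 219.1 = 9926763.7 W
Step 3: RC = 9926763.7 / 222761 = 44.562 m/s

44.562


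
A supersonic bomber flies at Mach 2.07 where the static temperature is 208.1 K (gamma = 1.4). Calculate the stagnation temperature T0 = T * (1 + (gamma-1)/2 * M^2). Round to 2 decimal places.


Step 1: (gamma-1)/2 = 0.2
Step 2: M^2 = 4.2849
Step 3: 1 + 0.2 * 4.2849 = 1.85698
Step 4: T0 = 208.1 * 1.85698 = 386.44 K

386.44


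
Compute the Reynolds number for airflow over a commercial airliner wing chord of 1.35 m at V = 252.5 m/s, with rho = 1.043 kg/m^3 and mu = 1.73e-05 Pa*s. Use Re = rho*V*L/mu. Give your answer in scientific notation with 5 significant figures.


Step 1: Numerator = rho * V * L = 1.043 * 252.5 * 1.35 = 355.532625
Step 2: Re = 355.532625 / 1.73e-05
Step 3: Re = 2.0551e+07

2.0551e+07


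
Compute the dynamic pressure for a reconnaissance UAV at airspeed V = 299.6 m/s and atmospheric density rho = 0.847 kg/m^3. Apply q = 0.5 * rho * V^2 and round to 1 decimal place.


Step 1: V^2 = 299.6^2 = 89760.16
Step 2: q = 0.5 * 0.847 * 89760.16
Step 3: q = 38013.4 Pa

38013.4


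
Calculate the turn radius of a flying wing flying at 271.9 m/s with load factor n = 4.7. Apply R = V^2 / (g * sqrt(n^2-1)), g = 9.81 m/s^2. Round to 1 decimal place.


Step 1: V^2 = 271.9^2 = 73929.61
Step 2: n^2 - 1 = 4.7^2 - 1 = 21.09
Step 3: sqrt(21.09) = 4.592385
Step 4: R = 73929.61 / (9.81 * 4.592385) = 1641.0 m

1641.0


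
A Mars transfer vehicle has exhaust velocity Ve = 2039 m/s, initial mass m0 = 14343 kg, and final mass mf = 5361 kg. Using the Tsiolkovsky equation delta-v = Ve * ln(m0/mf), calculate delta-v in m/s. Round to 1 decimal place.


Step 1: Mass ratio m0/mf = 14343 / 5361 = 2.675434
Step 2: ln(2.675434) = 0.984111
Step 3: delta-v = 2039 * 0.984111 = 2006.6 m/s

2006.6


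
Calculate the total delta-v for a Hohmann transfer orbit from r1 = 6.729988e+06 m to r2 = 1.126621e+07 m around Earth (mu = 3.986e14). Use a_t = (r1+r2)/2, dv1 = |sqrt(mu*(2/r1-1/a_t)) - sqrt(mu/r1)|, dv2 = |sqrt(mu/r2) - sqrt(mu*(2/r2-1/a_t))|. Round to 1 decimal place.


Step 1: Transfer semi-major axis a_t = (6.729988e+06 + 1.126621e+07) / 2 = 8.998099e+06 m
Step 2: v1 (circular at r1) = sqrt(mu/r1) = 7695.94 m/s
Step 3: v_t1 = sqrt(mu*(2/r1 - 1/a_t)) = 8611.43 m/s
Step 4: dv1 = |8611.43 - 7695.94| = 915.49 m/s
Step 5: v2 (circular at r2) = 5948.12 m/s, v_t2 = 5144.12 m/s
Step 6: dv2 = |5948.12 - 5144.12| = 804.0 m/s
Step 7: Total delta-v = 915.49 + 804.0 = 1719.5 m/s

1719.5


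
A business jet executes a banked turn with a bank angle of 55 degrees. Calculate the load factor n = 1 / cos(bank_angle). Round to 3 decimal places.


Step 1: Convert 55 degrees to radians = 0.959931
Step 2: cos(55 deg) = 0.573576
Step 3: n = 1 / 0.573576 = 1.743

1.743


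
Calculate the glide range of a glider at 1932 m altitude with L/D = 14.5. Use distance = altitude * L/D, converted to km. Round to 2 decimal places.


Step 1: Glide distance = altitude * L/D = 1932 * 14.5 = 28014.0 m
Step 2: Convert to km: 28014.0 / 1000 = 28.01 km

28.01


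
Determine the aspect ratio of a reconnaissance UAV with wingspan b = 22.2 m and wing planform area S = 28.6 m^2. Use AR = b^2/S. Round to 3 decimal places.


Step 1: b^2 = 22.2^2 = 492.84
Step 2: AR = 492.84 / 28.6 = 17.232

17.232


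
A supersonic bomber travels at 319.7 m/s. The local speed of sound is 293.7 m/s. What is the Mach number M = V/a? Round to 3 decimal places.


Step 1: M = V / a = 319.7 / 293.7
Step 2: M = 1.089

1.089


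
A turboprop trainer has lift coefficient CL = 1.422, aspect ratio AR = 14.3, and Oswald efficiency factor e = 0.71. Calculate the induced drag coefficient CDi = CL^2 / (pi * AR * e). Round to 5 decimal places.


Step 1: CL^2 = 1.422^2 = 2.022084
Step 2: pi * AR * e = 3.14159 * 14.3 * 0.71 = 31.89659
Step 3: CDi = 2.022084 / 31.89659 = 0.06339

0.06339


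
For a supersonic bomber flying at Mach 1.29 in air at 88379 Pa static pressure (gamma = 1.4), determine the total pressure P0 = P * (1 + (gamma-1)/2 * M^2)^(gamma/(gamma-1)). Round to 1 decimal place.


Step 1: (gamma-1)/2 * M^2 = 0.2 * 1.6641 = 0.33282
Step 2: 1 + 0.33282 = 1.33282
Step 3: Exponent gamma/(gamma-1) = 3.5
Step 4: P0 = 88379 * 1.33282^3.5 = 241573.5 Pa

241573.5


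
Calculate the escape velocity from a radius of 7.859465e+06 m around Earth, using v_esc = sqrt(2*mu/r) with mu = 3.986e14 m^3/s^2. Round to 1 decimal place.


Step 1: 2*mu/r = 2 * 3.986e14 / 7.859465e+06 = 101431840.4624
Step 2: v_esc = sqrt(101431840.4624) = 10071.3 m/s

10071.3


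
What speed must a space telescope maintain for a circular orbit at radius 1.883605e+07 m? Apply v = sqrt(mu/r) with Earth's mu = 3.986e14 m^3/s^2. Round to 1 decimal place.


Step 1: mu / r = 3.986e14 / 1.883605e+07 = 21161549.2632
Step 2: v = sqrt(21161549.2632) = 4600.2 m/s

4600.2


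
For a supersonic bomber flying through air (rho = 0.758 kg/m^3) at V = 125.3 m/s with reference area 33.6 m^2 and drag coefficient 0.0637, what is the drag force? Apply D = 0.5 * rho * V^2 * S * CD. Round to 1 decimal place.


Step 1: Dynamic pressure q = 0.5 * 0.758 * 125.3^2 = 5950.3341 Pa
Step 2: Drag D = q * S * CD = 5950.3341 * 33.6 * 0.0637
Step 3: D = 12735.6 N

12735.6


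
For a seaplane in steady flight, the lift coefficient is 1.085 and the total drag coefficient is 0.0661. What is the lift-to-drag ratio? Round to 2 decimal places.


Step 1: L/D = CL / CD = 1.085 / 0.0661
Step 2: L/D = 16.41

16.41


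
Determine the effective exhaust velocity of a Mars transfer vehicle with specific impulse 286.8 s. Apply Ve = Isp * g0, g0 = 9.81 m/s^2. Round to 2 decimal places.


Step 1: Ve = Isp * g0 = 286.8 * 9.81
Step 2: Ve = 2813.51 m/s

2813.51


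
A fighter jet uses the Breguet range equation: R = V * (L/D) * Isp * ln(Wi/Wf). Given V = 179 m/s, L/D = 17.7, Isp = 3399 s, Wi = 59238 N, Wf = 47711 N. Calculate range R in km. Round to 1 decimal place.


Step 1: Coefficient = V * (L/D) * Isp = 179 * 17.7 * 3399 = 10769051.7 m
Step 2: Wi/Wf = 59238 / 47711 = 1.2416
Step 3: ln(1.2416) = 0.216401
Step 4: R = 10769051.7 * 0.216401 = 2330436.2 m = 2330.4 km

2330.4


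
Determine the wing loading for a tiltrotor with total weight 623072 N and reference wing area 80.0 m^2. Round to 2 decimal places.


Step 1: Wing loading = W / S = 623072 / 80.0
Step 2: Wing loading = 7788.40 N/m^2

7788.40


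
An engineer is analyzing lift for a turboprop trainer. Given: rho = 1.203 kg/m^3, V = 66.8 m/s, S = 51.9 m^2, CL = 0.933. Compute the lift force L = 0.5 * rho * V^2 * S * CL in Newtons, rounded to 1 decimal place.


Step 1: Calculate dynamic pressure q = 0.5 * 1.203 * 66.8^2 = 0.5 * 1.203 * 4462.24 = 2684.0374 Pa
Step 2: Multiply by wing area and lift coefficient: L = 2684.0374 * 51.9 * 0.933
Step 3: L = 139301.539 * 0.933 = 129968.3 N

129968.3


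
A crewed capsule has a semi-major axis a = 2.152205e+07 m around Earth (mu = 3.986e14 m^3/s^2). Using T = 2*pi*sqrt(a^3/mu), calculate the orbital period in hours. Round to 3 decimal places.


Step 1: a^3 / mu = 9.968984e+21 / 3.986e14 = 2.501000e+07
Step 2: sqrt(2.501000e+07) = 5000.9995 s
Step 3: T = 2*pi * 5000.9995 = 31422.21 s
Step 4: T in hours = 31422.21 / 3600 = 8.728 hours

8.728


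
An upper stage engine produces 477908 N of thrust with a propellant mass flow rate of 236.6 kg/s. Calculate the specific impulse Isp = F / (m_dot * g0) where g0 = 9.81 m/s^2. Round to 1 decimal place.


Step 1: m_dot * g0 = 236.6 * 9.81 = 2321.05
Step 2: Isp = 477908 / 2321.05 = 205.9 s

205.9


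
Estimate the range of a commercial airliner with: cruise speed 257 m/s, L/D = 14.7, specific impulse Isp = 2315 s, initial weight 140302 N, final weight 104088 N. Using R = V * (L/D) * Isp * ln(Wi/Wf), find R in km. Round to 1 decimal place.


Step 1: Coefficient = V * (L/D) * Isp = 257 * 14.7 * 2315 = 8745838.5 m
Step 2: Wi/Wf = 140302 / 104088 = 1.347917
Step 3: ln(1.347917) = 0.298561
Step 4: R = 8745838.5 * 0.298561 = 2611162.3 m = 2611.2 km

2611.2


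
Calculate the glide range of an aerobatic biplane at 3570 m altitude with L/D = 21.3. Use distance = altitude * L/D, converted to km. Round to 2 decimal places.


Step 1: Glide distance = altitude * L/D = 3570 * 21.3 = 76041.0 m
Step 2: Convert to km: 76041.0 / 1000 = 76.04 km

76.04


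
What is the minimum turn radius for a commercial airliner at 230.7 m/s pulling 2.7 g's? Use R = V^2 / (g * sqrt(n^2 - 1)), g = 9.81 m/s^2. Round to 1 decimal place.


Step 1: V^2 = 230.7^2 = 53222.49
Step 2: n^2 - 1 = 2.7^2 - 1 = 6.29
Step 3: sqrt(6.29) = 2.507987
Step 4: R = 53222.49 / (9.81 * 2.507987) = 2163.2 m

2163.2


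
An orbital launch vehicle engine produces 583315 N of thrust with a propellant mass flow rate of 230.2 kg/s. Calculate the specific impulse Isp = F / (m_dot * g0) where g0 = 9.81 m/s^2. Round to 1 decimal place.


Step 1: m_dot * g0 = 230.2 * 9.81 = 2258.26
Step 2: Isp = 583315 / 2258.26 = 258.3 s

258.3


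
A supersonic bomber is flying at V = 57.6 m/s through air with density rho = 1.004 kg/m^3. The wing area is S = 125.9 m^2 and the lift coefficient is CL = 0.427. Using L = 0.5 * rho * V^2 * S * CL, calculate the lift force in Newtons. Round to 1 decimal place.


Step 1: Calculate dynamic pressure q = 0.5 * 1.004 * 57.6^2 = 0.5 * 1.004 * 3317.76 = 1665.5155 Pa
Step 2: Multiply by wing area and lift coefficient: L = 1665.5155 * 125.9 * 0.427
Step 3: L = 209688.404 * 0.427 = 89536.9 N

89536.9


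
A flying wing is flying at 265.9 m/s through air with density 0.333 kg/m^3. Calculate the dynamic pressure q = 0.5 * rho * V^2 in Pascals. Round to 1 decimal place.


Step 1: V^2 = 265.9^2 = 70702.81
Step 2: q = 0.5 * 0.333 * 70702.81
Step 3: q = 11772.0 Pa

11772.0


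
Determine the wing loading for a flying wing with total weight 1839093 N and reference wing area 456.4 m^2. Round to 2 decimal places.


Step 1: Wing loading = W / S = 1839093 / 456.4
Step 2: Wing loading = 4029.56 N/m^2

4029.56


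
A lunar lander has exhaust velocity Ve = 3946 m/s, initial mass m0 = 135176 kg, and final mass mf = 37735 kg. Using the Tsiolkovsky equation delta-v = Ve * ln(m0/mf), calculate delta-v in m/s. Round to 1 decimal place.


Step 1: Mass ratio m0/mf = 135176 / 37735 = 3.582245
Step 2: ln(3.582245) = 1.27599
Step 3: delta-v = 3946 * 1.27599 = 5035.1 m/s

5035.1


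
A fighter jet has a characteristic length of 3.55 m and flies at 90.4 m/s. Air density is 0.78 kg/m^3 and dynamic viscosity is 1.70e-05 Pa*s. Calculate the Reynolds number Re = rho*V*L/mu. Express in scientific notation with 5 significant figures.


Step 1: Numerator = rho * V * L = 0.78 * 90.4 * 3.55 = 250.3176
Step 2: Re = 250.3176 / 1.70e-05
Step 3: Re = 1.4725e+07

1.4725e+07
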